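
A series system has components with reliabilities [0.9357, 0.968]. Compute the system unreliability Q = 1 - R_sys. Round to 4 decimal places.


Components: [0.9357, 0.968]
After component 1: product = 0.9357
After component 2: product = 0.9058
R_sys = 0.9058
Q = 1 - 0.9058 = 0.0942

0.0942


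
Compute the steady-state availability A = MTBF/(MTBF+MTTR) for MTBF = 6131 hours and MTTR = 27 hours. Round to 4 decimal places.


MTBF = 6131
MTTR = 27
MTBF + MTTR = 6158
A = 6131 / 6158
A = 0.9956

0.9956


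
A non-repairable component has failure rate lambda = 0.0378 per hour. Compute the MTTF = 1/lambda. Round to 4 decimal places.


lambda = 0.0378
MTTF = 1 / 0.0378
MTTF = 26.455

26.455


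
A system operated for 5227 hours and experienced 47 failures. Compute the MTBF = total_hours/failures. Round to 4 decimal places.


total_hours = 5227
failures = 47
MTBF = 5227 / 47
MTBF = 111.2128

111.2128


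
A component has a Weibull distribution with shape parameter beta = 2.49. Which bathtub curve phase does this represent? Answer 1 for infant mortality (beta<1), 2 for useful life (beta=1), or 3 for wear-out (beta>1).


beta = 2.49
Compare beta to 1:
beta < 1 => infant mortality (phase 1)
beta = 1 => useful life (phase 2)
beta > 1 => wear-out (phase 3)
Since beta = 2.49, this is wear-out (increasing failure rate)
Phase = 3

3


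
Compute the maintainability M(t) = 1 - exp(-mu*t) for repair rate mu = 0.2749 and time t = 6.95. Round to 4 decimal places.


mu = 0.2749, t = 6.95
mu * t = 0.2749 * 6.95 = 1.9106
exp(-1.9106) = 0.148
M(t) = 1 - 0.148
M(t) = 0.852

0.852


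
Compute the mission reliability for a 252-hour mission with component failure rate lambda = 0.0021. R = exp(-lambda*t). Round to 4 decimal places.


lambda = 0.0021
mission_time = 252
lambda * t = 0.0021 * 252 = 0.5292
R = exp(-0.5292)
R = 0.5891

0.5891


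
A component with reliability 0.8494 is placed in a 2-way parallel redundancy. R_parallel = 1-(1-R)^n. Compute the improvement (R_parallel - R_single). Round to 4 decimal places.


R_single = 0.8494, n = 2
1 - R_single = 0.1506
(1 - R_single)^n = 0.1506^2 = 0.0227
R_parallel = 1 - 0.0227 = 0.9773
Improvement = 0.9773 - 0.8494
Improvement = 0.1279

0.1279


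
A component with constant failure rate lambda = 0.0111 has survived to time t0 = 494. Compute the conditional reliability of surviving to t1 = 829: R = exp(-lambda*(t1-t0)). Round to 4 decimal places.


lambda = 0.0111
t0 = 494, t1 = 829
t1 - t0 = 335
lambda * (t1-t0) = 0.0111 * 335 = 3.7185
R = exp(-3.7185)
R = 0.0243

0.0243


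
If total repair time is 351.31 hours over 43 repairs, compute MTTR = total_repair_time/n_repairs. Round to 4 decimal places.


total_repair_time = 351.31
n_repairs = 43
MTTR = 351.31 / 43
MTTR = 8.17

8.17


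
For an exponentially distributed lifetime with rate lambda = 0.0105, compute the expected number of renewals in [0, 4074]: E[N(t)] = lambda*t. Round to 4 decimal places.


lambda = 0.0105
t = 4074
E[N(t)] = lambda * t
E[N(t)] = 0.0105 * 4074
E[N(t)] = 42.777

42.777


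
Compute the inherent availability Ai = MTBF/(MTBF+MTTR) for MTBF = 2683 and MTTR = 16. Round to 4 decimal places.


MTBF = 2683
MTTR = 16
MTBF + MTTR = 2699
Ai = 2683 / 2699
Ai = 0.9941

0.9941


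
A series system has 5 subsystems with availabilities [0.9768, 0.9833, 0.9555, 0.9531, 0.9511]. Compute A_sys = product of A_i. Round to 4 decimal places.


Subsystems: [0.9768, 0.9833, 0.9555, 0.9531, 0.9511]
After subsystem 1 (A=0.9768): product = 0.9768
After subsystem 2 (A=0.9833): product = 0.9605
After subsystem 3 (A=0.9555): product = 0.9177
After subsystem 4 (A=0.9531): product = 0.8747
After subsystem 5 (A=0.9511): product = 0.8319
A_sys = 0.8319

0.8319


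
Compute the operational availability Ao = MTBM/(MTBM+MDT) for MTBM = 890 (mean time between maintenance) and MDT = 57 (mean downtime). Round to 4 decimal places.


MTBM = 890
MDT = 57
MTBM + MDT = 947
Ao = 890 / 947
Ao = 0.9398

0.9398


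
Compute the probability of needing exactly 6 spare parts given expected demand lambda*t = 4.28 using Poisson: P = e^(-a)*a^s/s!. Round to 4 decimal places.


a = 4.28, s = 6
e^(-a) = e^(-4.28) = 0.0138
a^s = 4.28^6 = 6146.9915
s! = 720
P = 0.0138 * 6146.9915 / 720
P = 0.1182

0.1182


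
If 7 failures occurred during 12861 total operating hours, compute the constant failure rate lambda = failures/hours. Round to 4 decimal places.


failures = 7
total_hours = 12861
lambda = 7 / 12861
lambda = 0.0005

0.0005


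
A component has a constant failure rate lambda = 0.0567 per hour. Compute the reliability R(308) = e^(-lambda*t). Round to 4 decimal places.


lambda = 0.0567
t = 308
lambda * t = 17.4636
R(t) = e^(-17.4636)
R(t) = 0.0

0.0


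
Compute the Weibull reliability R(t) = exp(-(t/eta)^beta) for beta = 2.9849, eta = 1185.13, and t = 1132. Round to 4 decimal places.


beta = 2.9849, eta = 1185.13, t = 1132
t/eta = 1132 / 1185.13 = 0.9552
(t/eta)^beta = 0.9552^2.9849 = 0.8721
R(t) = exp(-0.8721)
R(t) = 0.4181

0.4181


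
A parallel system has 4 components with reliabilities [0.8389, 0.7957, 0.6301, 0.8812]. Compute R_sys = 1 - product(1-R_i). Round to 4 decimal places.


Components: [0.8389, 0.7957, 0.6301, 0.8812]
(1 - 0.8389) = 0.1611, running product = 0.1611
(1 - 0.7957) = 0.2043, running product = 0.0329
(1 - 0.6301) = 0.3699, running product = 0.0122
(1 - 0.8812) = 0.1188, running product = 0.0014
Product of (1-R_i) = 0.0014
R_sys = 1 - 0.0014 = 0.9986

0.9986


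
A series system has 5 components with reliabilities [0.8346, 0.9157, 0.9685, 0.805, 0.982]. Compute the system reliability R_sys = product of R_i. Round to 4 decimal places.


Components: [0.8346, 0.9157, 0.9685, 0.805, 0.982]
After component 1 (R=0.8346): product = 0.8346
After component 2 (R=0.9157): product = 0.7642
After component 3 (R=0.9685): product = 0.7402
After component 4 (R=0.805): product = 0.5958
After component 5 (R=0.982): product = 0.5851
R_sys = 0.5851

0.5851


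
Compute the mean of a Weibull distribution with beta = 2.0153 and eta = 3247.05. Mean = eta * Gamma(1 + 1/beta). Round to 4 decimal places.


beta = 2.0153, eta = 3247.05
1/beta = 0.4962
1 + 1/beta = 1.4962
Gamma(1.4962) = 0.8861
Mean = 3247.05 * 0.8861
Mean = 2877.244

2877.244


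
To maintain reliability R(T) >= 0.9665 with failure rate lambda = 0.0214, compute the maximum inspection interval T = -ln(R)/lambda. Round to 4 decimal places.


R_target = 0.9665
lambda = 0.0214
-ln(0.9665) = 0.0341
T = 0.0341 / 0.0214
T = 1.5922

1.5922


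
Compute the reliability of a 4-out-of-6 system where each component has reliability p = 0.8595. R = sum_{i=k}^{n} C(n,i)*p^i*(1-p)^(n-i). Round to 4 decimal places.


k = 4, n = 6, p = 0.8595
i=4: C(6,4)=15 * 0.8595^4 * 0.1405^2 = 0.1616
i=5: C(6,5)=6 * 0.8595^5 * 0.1405^1 = 0.3954
i=6: C(6,6)=1 * 0.8595^6 * 0.1405^0 = 0.4032
R = sum of terms = 0.9602

0.9602


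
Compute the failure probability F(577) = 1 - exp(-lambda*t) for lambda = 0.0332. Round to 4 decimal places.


lambda = 0.0332, t = 577
lambda * t = 19.1564
exp(-19.1564) = 0.0
F(t) = 1 - 0.0
F(t) = 1.0

1.0


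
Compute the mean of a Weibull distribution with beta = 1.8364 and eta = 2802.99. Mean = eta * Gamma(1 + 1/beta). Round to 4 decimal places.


beta = 1.8364, eta = 2802.99
1/beta = 0.5445
1 + 1/beta = 1.5445
Gamma(1.5445) = 0.8885
Mean = 2802.99 * 0.8885
Mean = 2490.4048

2490.4048


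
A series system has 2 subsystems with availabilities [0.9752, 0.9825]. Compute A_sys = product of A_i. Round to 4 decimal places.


Subsystems: [0.9752, 0.9825]
After subsystem 1 (A=0.9752): product = 0.9752
After subsystem 2 (A=0.9825): product = 0.9581
A_sys = 0.9581

0.9581


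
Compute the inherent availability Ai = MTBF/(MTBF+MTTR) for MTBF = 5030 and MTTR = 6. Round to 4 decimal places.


MTBF = 5030
MTTR = 6
MTBF + MTTR = 5036
Ai = 5030 / 5036
Ai = 0.9988

0.9988


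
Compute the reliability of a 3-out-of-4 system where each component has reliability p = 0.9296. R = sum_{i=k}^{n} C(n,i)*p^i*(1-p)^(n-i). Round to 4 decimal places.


k = 3, n = 4, p = 0.9296
i=3: C(4,3)=4 * 0.9296^3 * 0.0704^1 = 0.2262
i=4: C(4,4)=1 * 0.9296^4 * 0.0704^0 = 0.7468
R = sum of terms = 0.973

0.973


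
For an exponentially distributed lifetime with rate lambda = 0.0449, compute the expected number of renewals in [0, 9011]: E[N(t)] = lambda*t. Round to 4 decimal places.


lambda = 0.0449
t = 9011
E[N(t)] = lambda * t
E[N(t)] = 0.0449 * 9011
E[N(t)] = 404.5939

404.5939


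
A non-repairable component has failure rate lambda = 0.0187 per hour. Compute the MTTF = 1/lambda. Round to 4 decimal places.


lambda = 0.0187
MTTF = 1 / 0.0187
MTTF = 53.4759

53.4759


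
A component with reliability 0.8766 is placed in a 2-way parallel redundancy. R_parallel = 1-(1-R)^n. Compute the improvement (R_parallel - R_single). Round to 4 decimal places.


R_single = 0.8766, n = 2
1 - R_single = 0.1234
(1 - R_single)^n = 0.1234^2 = 0.0152
R_parallel = 1 - 0.0152 = 0.9848
Improvement = 0.9848 - 0.8766
Improvement = 0.1082

0.1082


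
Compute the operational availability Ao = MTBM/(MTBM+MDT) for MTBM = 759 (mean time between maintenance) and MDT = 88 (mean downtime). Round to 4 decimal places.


MTBM = 759
MDT = 88
MTBM + MDT = 847
Ao = 759 / 847
Ao = 0.8961

0.8961


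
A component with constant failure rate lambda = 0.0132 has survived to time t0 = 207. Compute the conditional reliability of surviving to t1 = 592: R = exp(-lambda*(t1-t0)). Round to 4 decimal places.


lambda = 0.0132
t0 = 207, t1 = 592
t1 - t0 = 385
lambda * (t1-t0) = 0.0132 * 385 = 5.082
R = exp(-5.082)
R = 0.0062

0.0062


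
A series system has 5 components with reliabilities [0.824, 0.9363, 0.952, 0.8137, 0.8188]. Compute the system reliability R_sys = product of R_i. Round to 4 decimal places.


Components: [0.824, 0.9363, 0.952, 0.8137, 0.8188]
After component 1 (R=0.824): product = 0.824
After component 2 (R=0.9363): product = 0.7715
After component 3 (R=0.952): product = 0.7345
After component 4 (R=0.8137): product = 0.5976
After component 5 (R=0.8188): product = 0.4894
R_sys = 0.4894

0.4894


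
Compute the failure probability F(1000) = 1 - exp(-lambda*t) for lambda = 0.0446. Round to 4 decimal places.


lambda = 0.0446, t = 1000
lambda * t = 44.6
exp(-44.6) = 0.0
F(t) = 1 - 0.0
F(t) = 1.0

1.0


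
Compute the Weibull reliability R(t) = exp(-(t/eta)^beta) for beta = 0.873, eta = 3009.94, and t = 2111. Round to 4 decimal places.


beta = 0.873, eta = 3009.94, t = 2111
t/eta = 2111 / 3009.94 = 0.7013
(t/eta)^beta = 0.7013^0.873 = 0.7337
R(t) = exp(-0.7337)
R(t) = 0.4801

0.4801


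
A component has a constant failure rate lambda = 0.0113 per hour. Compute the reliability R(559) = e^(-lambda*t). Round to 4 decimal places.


lambda = 0.0113
t = 559
lambda * t = 6.3167
R(t) = e^(-6.3167)
R(t) = 0.0018

0.0018


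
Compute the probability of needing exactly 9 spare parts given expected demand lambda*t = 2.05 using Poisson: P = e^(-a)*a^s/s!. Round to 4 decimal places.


a = 2.05, s = 9
e^(-a) = e^(-2.05) = 0.1287
a^s = 2.05^9 = 639.4178
s! = 362880
P = 0.1287 * 639.4178 / 362880
P = 0.0002

0.0002


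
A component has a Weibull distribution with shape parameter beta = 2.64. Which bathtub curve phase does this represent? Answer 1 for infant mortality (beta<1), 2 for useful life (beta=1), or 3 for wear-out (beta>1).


beta = 2.64
Compare beta to 1:
beta < 1 => infant mortality (phase 1)
beta = 1 => useful life (phase 2)
beta > 1 => wear-out (phase 3)
Since beta = 2.64, this is wear-out (increasing failure rate)
Phase = 3

3


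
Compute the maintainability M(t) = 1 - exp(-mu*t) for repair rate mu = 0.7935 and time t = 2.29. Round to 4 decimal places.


mu = 0.7935, t = 2.29
mu * t = 0.7935 * 2.29 = 1.8171
exp(-1.8171) = 0.1625
M(t) = 1 - 0.1625
M(t) = 0.8375

0.8375


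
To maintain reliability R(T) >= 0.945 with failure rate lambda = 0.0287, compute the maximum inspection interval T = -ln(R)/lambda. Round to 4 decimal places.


R_target = 0.945
lambda = 0.0287
-ln(0.945) = 0.0566
T = 0.0566 / 0.0287
T = 1.9711

1.9711


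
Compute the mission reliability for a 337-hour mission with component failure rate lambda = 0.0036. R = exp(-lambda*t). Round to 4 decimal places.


lambda = 0.0036
mission_time = 337
lambda * t = 0.0036 * 337 = 1.2132
R = exp(-1.2132)
R = 0.2972

0.2972


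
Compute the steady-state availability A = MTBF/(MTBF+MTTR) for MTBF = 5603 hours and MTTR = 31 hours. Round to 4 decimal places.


MTBF = 5603
MTTR = 31
MTBF + MTTR = 5634
A = 5603 / 5634
A = 0.9945

0.9945


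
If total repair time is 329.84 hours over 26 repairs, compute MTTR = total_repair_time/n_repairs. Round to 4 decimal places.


total_repair_time = 329.84
n_repairs = 26
MTTR = 329.84 / 26
MTTR = 12.6862

12.6862


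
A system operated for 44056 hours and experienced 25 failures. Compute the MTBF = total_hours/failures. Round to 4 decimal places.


total_hours = 44056
failures = 25
MTBF = 44056 / 25
MTBF = 1762.24

1762.24


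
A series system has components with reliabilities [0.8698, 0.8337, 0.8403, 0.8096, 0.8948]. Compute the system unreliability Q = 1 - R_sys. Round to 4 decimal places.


Components: [0.8698, 0.8337, 0.8403, 0.8096, 0.8948]
After component 1: product = 0.8698
After component 2: product = 0.7252
After component 3: product = 0.6093
After component 4: product = 0.4933
After component 5: product = 0.4414
R_sys = 0.4414
Q = 1 - 0.4414 = 0.5586

0.5586


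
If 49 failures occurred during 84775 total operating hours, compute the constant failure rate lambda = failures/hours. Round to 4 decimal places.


failures = 49
total_hours = 84775
lambda = 49 / 84775
lambda = 0.0006

0.0006


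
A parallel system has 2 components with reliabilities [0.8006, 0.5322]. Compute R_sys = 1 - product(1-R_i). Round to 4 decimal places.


Components: [0.8006, 0.5322]
(1 - 0.8006) = 0.1994, running product = 0.1994
(1 - 0.5322) = 0.4678, running product = 0.0933
Product of (1-R_i) = 0.0933
R_sys = 1 - 0.0933 = 0.9067

0.9067


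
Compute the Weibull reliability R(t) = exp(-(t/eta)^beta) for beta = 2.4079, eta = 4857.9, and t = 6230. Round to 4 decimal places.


beta = 2.4079, eta = 4857.9, t = 6230
t/eta = 6230 / 4857.9 = 1.2824
(t/eta)^beta = 1.2824^2.4079 = 1.8203
R(t) = exp(-1.8203)
R(t) = 0.162

0.162


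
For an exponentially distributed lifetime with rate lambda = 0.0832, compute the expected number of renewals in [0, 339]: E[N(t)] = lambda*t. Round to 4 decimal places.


lambda = 0.0832
t = 339
E[N(t)] = lambda * t
E[N(t)] = 0.0832 * 339
E[N(t)] = 28.2048

28.2048


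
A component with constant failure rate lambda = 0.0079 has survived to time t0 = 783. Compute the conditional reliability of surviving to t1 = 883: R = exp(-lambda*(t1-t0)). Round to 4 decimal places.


lambda = 0.0079
t0 = 783, t1 = 883
t1 - t0 = 100
lambda * (t1-t0) = 0.0079 * 100 = 0.79
R = exp(-0.79)
R = 0.4538

0.4538


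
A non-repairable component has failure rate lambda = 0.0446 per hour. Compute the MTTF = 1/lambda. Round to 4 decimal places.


lambda = 0.0446
MTTF = 1 / 0.0446
MTTF = 22.4215

22.4215


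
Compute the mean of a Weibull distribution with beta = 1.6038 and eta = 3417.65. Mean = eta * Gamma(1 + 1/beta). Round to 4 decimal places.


beta = 1.6038, eta = 3417.65
1/beta = 0.6235
1 + 1/beta = 1.6235
Gamma(1.6235) = 0.8964
Mean = 3417.65 * 0.8964
Mean = 3063.5116

3063.5116


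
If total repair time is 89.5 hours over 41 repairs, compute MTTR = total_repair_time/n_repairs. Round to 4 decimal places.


total_repair_time = 89.5
n_repairs = 41
MTTR = 89.5 / 41
MTTR = 2.1829

2.1829


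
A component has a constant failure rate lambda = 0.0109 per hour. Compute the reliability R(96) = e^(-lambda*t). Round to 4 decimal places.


lambda = 0.0109
t = 96
lambda * t = 1.0464
R(t) = e^(-1.0464)
R(t) = 0.3512

0.3512


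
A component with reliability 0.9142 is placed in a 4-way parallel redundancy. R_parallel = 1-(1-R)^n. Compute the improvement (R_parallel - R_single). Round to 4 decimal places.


R_single = 0.9142, n = 4
1 - R_single = 0.0858
(1 - R_single)^n = 0.0858^4 = 0.0001
R_parallel = 1 - 0.0001 = 0.9999
Improvement = 0.9999 - 0.9142
Improvement = 0.0857

0.0857


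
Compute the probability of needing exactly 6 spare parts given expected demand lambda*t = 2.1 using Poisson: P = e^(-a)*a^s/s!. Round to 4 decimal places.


a = 2.1, s = 6
e^(-a) = e^(-2.1) = 0.1225
a^s = 2.1^6 = 85.7661
s! = 720
P = 0.1225 * 85.7661 / 720
P = 0.0146

0.0146


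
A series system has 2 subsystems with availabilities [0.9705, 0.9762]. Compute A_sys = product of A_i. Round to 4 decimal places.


Subsystems: [0.9705, 0.9762]
After subsystem 1 (A=0.9705): product = 0.9705
After subsystem 2 (A=0.9762): product = 0.9474
A_sys = 0.9474

0.9474


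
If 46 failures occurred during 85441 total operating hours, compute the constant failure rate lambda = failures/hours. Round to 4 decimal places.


failures = 46
total_hours = 85441
lambda = 46 / 85441
lambda = 0.0005

0.0005


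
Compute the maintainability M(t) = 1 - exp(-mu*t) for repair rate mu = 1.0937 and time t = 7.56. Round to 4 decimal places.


mu = 1.0937, t = 7.56
mu * t = 1.0937 * 7.56 = 8.2684
exp(-8.2684) = 0.0003
M(t) = 1 - 0.0003
M(t) = 0.9997

0.9997


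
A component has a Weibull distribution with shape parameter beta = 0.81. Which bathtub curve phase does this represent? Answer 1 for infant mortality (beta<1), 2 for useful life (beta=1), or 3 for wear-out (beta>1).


beta = 0.81
Compare beta to 1:
beta < 1 => infant mortality (phase 1)
beta = 1 => useful life (phase 2)
beta > 1 => wear-out (phase 3)
Since beta = 0.81, this is infant mortality (decreasing failure rate)
Phase = 1

1


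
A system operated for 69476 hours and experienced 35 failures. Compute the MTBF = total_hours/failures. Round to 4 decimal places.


total_hours = 69476
failures = 35
MTBF = 69476 / 35
MTBF = 1985.0286

1985.0286


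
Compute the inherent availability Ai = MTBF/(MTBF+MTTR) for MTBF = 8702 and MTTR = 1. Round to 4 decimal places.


MTBF = 8702
MTTR = 1
MTBF + MTTR = 8703
Ai = 8702 / 8703
Ai = 0.9999

0.9999


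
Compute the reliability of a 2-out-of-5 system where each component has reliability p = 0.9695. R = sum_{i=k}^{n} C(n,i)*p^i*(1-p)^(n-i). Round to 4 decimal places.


k = 2, n = 5, p = 0.9695
i=2: C(5,2)=10 * 0.9695^2 * 0.0305^3 = 0.0003
i=3: C(5,3)=10 * 0.9695^3 * 0.0305^2 = 0.0085
i=4: C(5,4)=5 * 0.9695^4 * 0.0305^1 = 0.1347
i=5: C(5,5)=1 * 0.9695^5 * 0.0305^0 = 0.8565
R = sum of terms = 1.0

1.0


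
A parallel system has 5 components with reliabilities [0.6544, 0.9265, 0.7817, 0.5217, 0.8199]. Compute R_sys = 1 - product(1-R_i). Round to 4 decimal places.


Components: [0.6544, 0.9265, 0.7817, 0.5217, 0.8199]
(1 - 0.6544) = 0.3456, running product = 0.3456
(1 - 0.9265) = 0.0735, running product = 0.0254
(1 - 0.7817) = 0.2183, running product = 0.0055
(1 - 0.5217) = 0.4783, running product = 0.0027
(1 - 0.8199) = 0.1801, running product = 0.0005
Product of (1-R_i) = 0.0005
R_sys = 1 - 0.0005 = 0.9995

0.9995


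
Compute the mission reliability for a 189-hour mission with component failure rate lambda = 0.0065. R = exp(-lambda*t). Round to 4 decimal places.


lambda = 0.0065
mission_time = 189
lambda * t = 0.0065 * 189 = 1.2285
R = exp(-1.2285)
R = 0.2927

0.2927


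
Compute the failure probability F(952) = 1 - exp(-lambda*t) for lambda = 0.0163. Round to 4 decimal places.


lambda = 0.0163, t = 952
lambda * t = 15.5176
exp(-15.5176) = 0.0
F(t) = 1 - 0.0
F(t) = 1.0

1.0


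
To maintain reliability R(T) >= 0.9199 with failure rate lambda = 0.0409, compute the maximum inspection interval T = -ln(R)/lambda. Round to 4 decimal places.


R_target = 0.9199
lambda = 0.0409
-ln(0.9199) = 0.0835
T = 0.0835 / 0.0409
T = 2.0413

2.0413


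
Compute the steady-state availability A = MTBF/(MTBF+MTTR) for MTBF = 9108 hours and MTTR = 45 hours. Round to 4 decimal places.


MTBF = 9108
MTTR = 45
MTBF + MTTR = 9153
A = 9108 / 9153
A = 0.9951

0.9951


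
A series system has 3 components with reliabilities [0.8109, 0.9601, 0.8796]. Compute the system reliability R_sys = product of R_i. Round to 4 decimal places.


Components: [0.8109, 0.9601, 0.8796]
After component 1 (R=0.8109): product = 0.8109
After component 2 (R=0.9601): product = 0.7785
After component 3 (R=0.8796): product = 0.6848
R_sys = 0.6848

0.6848


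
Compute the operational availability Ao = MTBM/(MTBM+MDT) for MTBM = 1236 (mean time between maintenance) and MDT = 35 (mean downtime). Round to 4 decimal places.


MTBM = 1236
MDT = 35
MTBM + MDT = 1271
Ao = 1236 / 1271
Ao = 0.9725

0.9725


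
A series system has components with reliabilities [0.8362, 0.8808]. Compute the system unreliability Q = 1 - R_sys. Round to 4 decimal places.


Components: [0.8362, 0.8808]
After component 1: product = 0.8362
After component 2: product = 0.7365
R_sys = 0.7365
Q = 1 - 0.7365 = 0.2635

0.2635


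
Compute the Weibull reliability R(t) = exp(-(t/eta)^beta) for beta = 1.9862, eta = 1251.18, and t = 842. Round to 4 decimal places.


beta = 1.9862, eta = 1251.18, t = 842
t/eta = 842 / 1251.18 = 0.673
(t/eta)^beta = 0.673^1.9862 = 0.4554
R(t) = exp(-0.4554)
R(t) = 0.6342

0.6342


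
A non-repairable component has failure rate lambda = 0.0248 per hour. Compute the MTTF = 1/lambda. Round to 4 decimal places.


lambda = 0.0248
MTTF = 1 / 0.0248
MTTF = 40.3226

40.3226


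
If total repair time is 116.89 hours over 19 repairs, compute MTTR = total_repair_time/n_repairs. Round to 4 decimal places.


total_repair_time = 116.89
n_repairs = 19
MTTR = 116.89 / 19
MTTR = 6.1521

6.1521


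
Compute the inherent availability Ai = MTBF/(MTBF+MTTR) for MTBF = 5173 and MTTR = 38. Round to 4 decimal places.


MTBF = 5173
MTTR = 38
MTBF + MTTR = 5211
Ai = 5173 / 5211
Ai = 0.9927

0.9927


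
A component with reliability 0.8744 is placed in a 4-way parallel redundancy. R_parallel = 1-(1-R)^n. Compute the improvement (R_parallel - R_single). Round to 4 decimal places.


R_single = 0.8744, n = 4
1 - R_single = 0.1256
(1 - R_single)^n = 0.1256^4 = 0.0002
R_parallel = 1 - 0.0002 = 0.9998
Improvement = 0.9998 - 0.8744
Improvement = 0.1254

0.1254


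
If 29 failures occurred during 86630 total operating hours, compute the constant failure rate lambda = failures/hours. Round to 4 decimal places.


failures = 29
total_hours = 86630
lambda = 29 / 86630
lambda = 0.0003

0.0003


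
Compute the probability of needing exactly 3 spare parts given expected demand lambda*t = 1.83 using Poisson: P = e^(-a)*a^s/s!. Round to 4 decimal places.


a = 1.83, s = 3
e^(-a) = e^(-1.83) = 0.1604
a^s = 1.83^3 = 6.1285
s! = 6
P = 0.1604 * 6.1285 / 6
P = 0.1638

0.1638


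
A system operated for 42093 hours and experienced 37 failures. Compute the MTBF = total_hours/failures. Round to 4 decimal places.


total_hours = 42093
failures = 37
MTBF = 42093 / 37
MTBF = 1137.6486

1137.6486


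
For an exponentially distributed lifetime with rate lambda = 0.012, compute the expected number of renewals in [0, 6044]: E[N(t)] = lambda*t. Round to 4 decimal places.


lambda = 0.012
t = 6044
E[N(t)] = lambda * t
E[N(t)] = 0.012 * 6044
E[N(t)] = 72.528

72.528


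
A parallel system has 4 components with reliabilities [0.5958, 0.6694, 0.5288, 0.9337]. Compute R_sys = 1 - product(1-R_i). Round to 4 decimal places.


Components: [0.5958, 0.6694, 0.5288, 0.9337]
(1 - 0.5958) = 0.4042, running product = 0.4042
(1 - 0.6694) = 0.3306, running product = 0.1336
(1 - 0.5288) = 0.4712, running product = 0.063
(1 - 0.9337) = 0.0663, running product = 0.0042
Product of (1-R_i) = 0.0042
R_sys = 1 - 0.0042 = 0.9958

0.9958


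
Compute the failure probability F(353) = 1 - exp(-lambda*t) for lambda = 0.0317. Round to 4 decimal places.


lambda = 0.0317, t = 353
lambda * t = 11.1901
exp(-11.1901) = 0.0
F(t) = 1 - 0.0
F(t) = 1.0

1.0


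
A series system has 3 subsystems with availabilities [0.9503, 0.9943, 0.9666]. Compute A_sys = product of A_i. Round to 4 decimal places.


Subsystems: [0.9503, 0.9943, 0.9666]
After subsystem 1 (A=0.9503): product = 0.9503
After subsystem 2 (A=0.9943): product = 0.9449
After subsystem 3 (A=0.9666): product = 0.9133
A_sys = 0.9133

0.9133


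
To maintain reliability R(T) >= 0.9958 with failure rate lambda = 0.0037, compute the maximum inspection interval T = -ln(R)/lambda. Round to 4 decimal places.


R_target = 0.9958
lambda = 0.0037
-ln(0.9958) = 0.0042
T = 0.0042 / 0.0037
T = 1.1375

1.1375


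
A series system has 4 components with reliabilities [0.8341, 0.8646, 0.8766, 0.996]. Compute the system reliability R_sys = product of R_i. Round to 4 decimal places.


Components: [0.8341, 0.8646, 0.8766, 0.996]
After component 1 (R=0.8341): product = 0.8341
After component 2 (R=0.8646): product = 0.7212
After component 3 (R=0.8766): product = 0.6322
After component 4 (R=0.996): product = 0.6296
R_sys = 0.6296

0.6296


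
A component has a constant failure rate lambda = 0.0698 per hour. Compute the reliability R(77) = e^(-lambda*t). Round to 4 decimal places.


lambda = 0.0698
t = 77
lambda * t = 5.3746
R(t) = e^(-5.3746)
R(t) = 0.0046

0.0046


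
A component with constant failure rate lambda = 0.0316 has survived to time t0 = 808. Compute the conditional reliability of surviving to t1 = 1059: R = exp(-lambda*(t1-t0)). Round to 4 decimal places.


lambda = 0.0316
t0 = 808, t1 = 1059
t1 - t0 = 251
lambda * (t1-t0) = 0.0316 * 251 = 7.9316
R = exp(-7.9316)
R = 0.0004

0.0004


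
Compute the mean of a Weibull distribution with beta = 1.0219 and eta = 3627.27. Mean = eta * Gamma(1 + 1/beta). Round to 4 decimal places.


beta = 1.0219, eta = 3627.27
1/beta = 0.9786
1 + 1/beta = 1.9786
Gamma(1.9786) = 0.9911
Mean = 3627.27 * 0.9911
Mean = 3595.0882

3595.0882


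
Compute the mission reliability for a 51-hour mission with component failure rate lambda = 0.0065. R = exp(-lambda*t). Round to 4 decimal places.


lambda = 0.0065
mission_time = 51
lambda * t = 0.0065 * 51 = 0.3315
R = exp(-0.3315)
R = 0.7178

0.7178


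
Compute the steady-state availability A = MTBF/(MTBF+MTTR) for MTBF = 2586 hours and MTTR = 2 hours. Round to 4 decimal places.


MTBF = 2586
MTTR = 2
MTBF + MTTR = 2588
A = 2586 / 2588
A = 0.9992

0.9992


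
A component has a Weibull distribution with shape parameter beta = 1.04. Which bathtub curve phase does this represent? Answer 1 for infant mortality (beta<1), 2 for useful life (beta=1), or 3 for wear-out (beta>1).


beta = 1.04
Compare beta to 1:
beta < 1 => infant mortality (phase 1)
beta = 1 => useful life (phase 2)
beta > 1 => wear-out (phase 3)
Since beta = 1.04, this is wear-out (increasing failure rate)
Phase = 3

3


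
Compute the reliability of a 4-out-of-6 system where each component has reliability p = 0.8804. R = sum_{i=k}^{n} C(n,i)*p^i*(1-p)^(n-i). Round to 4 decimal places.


k = 4, n = 6, p = 0.8804
i=4: C(6,4)=15 * 0.8804^4 * 0.1196^2 = 0.1289
i=5: C(6,5)=6 * 0.8804^5 * 0.1196^1 = 0.3796
i=6: C(6,6)=1 * 0.8804^6 * 0.1196^0 = 0.4657
R = sum of terms = 0.9741

0.9741


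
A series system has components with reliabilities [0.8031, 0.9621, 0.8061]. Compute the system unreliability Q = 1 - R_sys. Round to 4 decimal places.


Components: [0.8031, 0.9621, 0.8061]
After component 1: product = 0.8031
After component 2: product = 0.7727
After component 3: product = 0.6228
R_sys = 0.6228
Q = 1 - 0.6228 = 0.3772

0.3772


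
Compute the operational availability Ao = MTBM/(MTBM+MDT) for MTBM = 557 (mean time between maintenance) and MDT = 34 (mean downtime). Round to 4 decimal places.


MTBM = 557
MDT = 34
MTBM + MDT = 591
Ao = 557 / 591
Ao = 0.9425

0.9425


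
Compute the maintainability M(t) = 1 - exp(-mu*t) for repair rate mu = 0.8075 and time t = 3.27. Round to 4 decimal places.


mu = 0.8075, t = 3.27
mu * t = 0.8075 * 3.27 = 2.6405
exp(-2.6405) = 0.0713
M(t) = 1 - 0.0713
M(t) = 0.9287

0.9287


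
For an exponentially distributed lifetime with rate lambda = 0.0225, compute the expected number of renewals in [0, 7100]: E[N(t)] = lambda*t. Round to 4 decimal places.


lambda = 0.0225
t = 7100
E[N(t)] = lambda * t
E[N(t)] = 0.0225 * 7100
E[N(t)] = 159.75

159.75


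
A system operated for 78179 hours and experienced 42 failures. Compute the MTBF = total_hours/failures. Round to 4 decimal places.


total_hours = 78179
failures = 42
MTBF = 78179 / 42
MTBF = 1861.4048

1861.4048


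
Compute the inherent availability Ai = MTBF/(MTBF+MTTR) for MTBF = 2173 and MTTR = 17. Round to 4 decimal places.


MTBF = 2173
MTTR = 17
MTBF + MTTR = 2190
Ai = 2173 / 2190
Ai = 0.9922

0.9922


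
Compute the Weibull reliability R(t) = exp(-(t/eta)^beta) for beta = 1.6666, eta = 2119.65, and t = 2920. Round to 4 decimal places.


beta = 1.6666, eta = 2119.65, t = 2920
t/eta = 2920 / 2119.65 = 1.3776
(t/eta)^beta = 1.3776^1.6666 = 1.7055
R(t) = exp(-1.7055)
R(t) = 0.1817

0.1817


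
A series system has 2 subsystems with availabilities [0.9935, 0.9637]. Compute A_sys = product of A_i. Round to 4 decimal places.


Subsystems: [0.9935, 0.9637]
After subsystem 1 (A=0.9935): product = 0.9935
After subsystem 2 (A=0.9637): product = 0.9574
A_sys = 0.9574

0.9574


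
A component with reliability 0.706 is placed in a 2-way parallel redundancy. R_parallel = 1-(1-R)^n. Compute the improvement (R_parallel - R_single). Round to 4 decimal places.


R_single = 0.706, n = 2
1 - R_single = 0.294
(1 - R_single)^n = 0.294^2 = 0.0864
R_parallel = 1 - 0.0864 = 0.9136
Improvement = 0.9136 - 0.706
Improvement = 0.2076

0.2076


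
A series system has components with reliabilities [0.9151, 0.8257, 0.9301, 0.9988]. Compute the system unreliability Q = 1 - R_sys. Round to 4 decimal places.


Components: [0.9151, 0.8257, 0.9301, 0.9988]
After component 1: product = 0.9151
After component 2: product = 0.7556
After component 3: product = 0.7028
After component 4: product = 0.7019
R_sys = 0.7019
Q = 1 - 0.7019 = 0.2981

0.2981


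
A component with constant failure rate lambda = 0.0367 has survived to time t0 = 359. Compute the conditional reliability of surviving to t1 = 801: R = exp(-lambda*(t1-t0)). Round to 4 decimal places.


lambda = 0.0367
t0 = 359, t1 = 801
t1 - t0 = 442
lambda * (t1-t0) = 0.0367 * 442 = 16.2214
R = exp(-16.2214)
R = 0.0

0.0


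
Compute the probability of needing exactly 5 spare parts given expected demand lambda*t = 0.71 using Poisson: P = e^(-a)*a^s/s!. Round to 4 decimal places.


a = 0.71, s = 5
e^(-a) = e^(-0.71) = 0.4916
a^s = 0.71^5 = 0.1804
s! = 120
P = 0.4916 * 0.1804 / 120
P = 0.0007

0.0007


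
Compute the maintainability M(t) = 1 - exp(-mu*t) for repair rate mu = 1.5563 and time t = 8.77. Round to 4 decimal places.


mu = 1.5563, t = 8.77
mu * t = 1.5563 * 8.77 = 13.6488
exp(-13.6488) = 0.0
M(t) = 1 - 0.0
M(t) = 1.0

1.0


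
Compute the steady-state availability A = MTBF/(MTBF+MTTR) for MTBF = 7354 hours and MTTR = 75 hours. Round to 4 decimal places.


MTBF = 7354
MTTR = 75
MTBF + MTTR = 7429
A = 7354 / 7429
A = 0.9899

0.9899


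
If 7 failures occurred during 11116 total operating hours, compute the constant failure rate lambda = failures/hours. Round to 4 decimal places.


failures = 7
total_hours = 11116
lambda = 7 / 11116
lambda = 0.0006

0.0006


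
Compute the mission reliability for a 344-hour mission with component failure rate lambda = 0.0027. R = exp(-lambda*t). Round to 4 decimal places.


lambda = 0.0027
mission_time = 344
lambda * t = 0.0027 * 344 = 0.9288
R = exp(-0.9288)
R = 0.395

0.395


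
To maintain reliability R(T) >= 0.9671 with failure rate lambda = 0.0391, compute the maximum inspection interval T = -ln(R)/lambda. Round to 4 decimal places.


R_target = 0.9671
lambda = 0.0391
-ln(0.9671) = 0.0335
T = 0.0335 / 0.0391
T = 0.8556

0.8556


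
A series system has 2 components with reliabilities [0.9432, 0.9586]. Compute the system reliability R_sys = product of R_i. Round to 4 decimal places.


Components: [0.9432, 0.9586]
After component 1 (R=0.9432): product = 0.9432
After component 2 (R=0.9586): product = 0.9042
R_sys = 0.9042

0.9042


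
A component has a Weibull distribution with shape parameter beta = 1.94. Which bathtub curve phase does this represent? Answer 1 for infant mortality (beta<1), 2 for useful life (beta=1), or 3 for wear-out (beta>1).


beta = 1.94
Compare beta to 1:
beta < 1 => infant mortality (phase 1)
beta = 1 => useful life (phase 2)
beta > 1 => wear-out (phase 3)
Since beta = 1.94, this is wear-out (increasing failure rate)
Phase = 3

3


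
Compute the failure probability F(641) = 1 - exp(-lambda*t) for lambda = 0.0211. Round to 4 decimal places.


lambda = 0.0211, t = 641
lambda * t = 13.5251
exp(-13.5251) = 0.0
F(t) = 1 - 0.0
F(t) = 1.0

1.0


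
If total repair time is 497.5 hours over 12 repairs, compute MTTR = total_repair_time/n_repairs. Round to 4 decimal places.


total_repair_time = 497.5
n_repairs = 12
MTTR = 497.5 / 12
MTTR = 41.4583

41.4583


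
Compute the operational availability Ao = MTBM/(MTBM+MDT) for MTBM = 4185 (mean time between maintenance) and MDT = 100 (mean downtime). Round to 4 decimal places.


MTBM = 4185
MDT = 100
MTBM + MDT = 4285
Ao = 4185 / 4285
Ao = 0.9767

0.9767


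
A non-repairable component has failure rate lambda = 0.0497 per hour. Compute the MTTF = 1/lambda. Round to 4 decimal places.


lambda = 0.0497
MTTF = 1 / 0.0497
MTTF = 20.1207

20.1207


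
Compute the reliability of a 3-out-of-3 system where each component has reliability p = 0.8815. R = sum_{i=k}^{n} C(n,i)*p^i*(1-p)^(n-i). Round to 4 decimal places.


k = 3, n = 3, p = 0.8815
i=3: C(3,3)=1 * 0.8815^3 * 0.1185^0 = 0.685
R = sum of terms = 0.685

0.685


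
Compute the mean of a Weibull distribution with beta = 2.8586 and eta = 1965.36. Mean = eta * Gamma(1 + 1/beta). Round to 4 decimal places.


beta = 2.8586, eta = 1965.36
1/beta = 0.3498
1 + 1/beta = 1.3498
Gamma(1.3498) = 0.8912
Mean = 1965.36 * 0.8912
Mean = 1751.469

1751.469


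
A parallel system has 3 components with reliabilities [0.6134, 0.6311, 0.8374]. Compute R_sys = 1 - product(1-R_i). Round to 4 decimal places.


Components: [0.6134, 0.6311, 0.8374]
(1 - 0.6134) = 0.3866, running product = 0.3866
(1 - 0.6311) = 0.3689, running product = 0.1426
(1 - 0.8374) = 0.1626, running product = 0.0232
Product of (1-R_i) = 0.0232
R_sys = 1 - 0.0232 = 0.9768

0.9768


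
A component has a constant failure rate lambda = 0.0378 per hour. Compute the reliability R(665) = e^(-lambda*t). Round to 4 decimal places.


lambda = 0.0378
t = 665
lambda * t = 25.137
R(t) = e^(-25.137)
R(t) = 0.0

0.0


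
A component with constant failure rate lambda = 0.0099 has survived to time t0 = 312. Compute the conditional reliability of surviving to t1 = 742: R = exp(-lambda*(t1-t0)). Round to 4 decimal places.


lambda = 0.0099
t0 = 312, t1 = 742
t1 - t0 = 430
lambda * (t1-t0) = 0.0099 * 430 = 4.257
R = exp(-4.257)
R = 0.0142

0.0142


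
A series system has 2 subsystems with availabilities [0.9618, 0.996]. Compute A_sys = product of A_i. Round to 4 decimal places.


Subsystems: [0.9618, 0.996]
After subsystem 1 (A=0.9618): product = 0.9618
After subsystem 2 (A=0.996): product = 0.958
A_sys = 0.958

0.958


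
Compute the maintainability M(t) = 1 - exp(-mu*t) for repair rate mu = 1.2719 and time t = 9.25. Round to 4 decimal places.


mu = 1.2719, t = 9.25
mu * t = 1.2719 * 9.25 = 11.7651
exp(-11.7651) = 0.0
M(t) = 1 - 0.0
M(t) = 1.0

1.0


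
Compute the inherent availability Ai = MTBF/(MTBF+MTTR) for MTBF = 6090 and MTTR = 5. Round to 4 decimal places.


MTBF = 6090
MTTR = 5
MTBF + MTTR = 6095
Ai = 6090 / 6095
Ai = 0.9992

0.9992


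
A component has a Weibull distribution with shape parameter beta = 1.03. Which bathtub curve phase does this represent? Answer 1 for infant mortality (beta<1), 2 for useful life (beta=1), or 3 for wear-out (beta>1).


beta = 1.03
Compare beta to 1:
beta < 1 => infant mortality (phase 1)
beta = 1 => useful life (phase 2)
beta > 1 => wear-out (phase 3)
Since beta = 1.03, this is wear-out (increasing failure rate)
Phase = 3

3


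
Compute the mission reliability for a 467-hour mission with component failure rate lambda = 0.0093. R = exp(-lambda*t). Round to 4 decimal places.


lambda = 0.0093
mission_time = 467
lambda * t = 0.0093 * 467 = 4.3431
R = exp(-4.3431)
R = 0.013

0.013


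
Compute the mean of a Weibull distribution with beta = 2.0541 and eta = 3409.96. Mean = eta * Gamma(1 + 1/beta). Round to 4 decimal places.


beta = 2.0541, eta = 3409.96
1/beta = 0.4868
1 + 1/beta = 1.4868
Gamma(1.4868) = 0.8859
Mean = 3409.96 * 0.8859
Mean = 3020.7924

3020.7924


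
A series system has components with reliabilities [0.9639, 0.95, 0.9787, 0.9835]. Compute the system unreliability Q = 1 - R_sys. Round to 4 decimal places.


Components: [0.9639, 0.95, 0.9787, 0.9835]
After component 1: product = 0.9639
After component 2: product = 0.9157
After component 3: product = 0.8962
After component 4: product = 0.8814
R_sys = 0.8814
Q = 1 - 0.8814 = 0.1186

0.1186


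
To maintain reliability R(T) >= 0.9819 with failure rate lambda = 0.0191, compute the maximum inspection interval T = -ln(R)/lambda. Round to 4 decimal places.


R_target = 0.9819
lambda = 0.0191
-ln(0.9819) = 0.0183
T = 0.0183 / 0.0191
T = 0.9563

0.9563


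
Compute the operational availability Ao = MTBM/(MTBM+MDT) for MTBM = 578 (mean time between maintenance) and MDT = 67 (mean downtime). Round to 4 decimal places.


MTBM = 578
MDT = 67
MTBM + MDT = 645
Ao = 578 / 645
Ao = 0.8961

0.8961


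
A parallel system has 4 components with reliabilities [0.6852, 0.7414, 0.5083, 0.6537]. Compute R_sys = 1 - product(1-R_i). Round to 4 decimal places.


Components: [0.6852, 0.7414, 0.5083, 0.6537]
(1 - 0.6852) = 0.3148, running product = 0.3148
(1 - 0.7414) = 0.2586, running product = 0.0814
(1 - 0.5083) = 0.4917, running product = 0.04
(1 - 0.6537) = 0.3463, running product = 0.0139
Product of (1-R_i) = 0.0139
R_sys = 1 - 0.0139 = 0.9861

0.9861


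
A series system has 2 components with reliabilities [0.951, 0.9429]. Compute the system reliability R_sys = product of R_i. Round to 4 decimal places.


Components: [0.951, 0.9429]
After component 1 (R=0.951): product = 0.951
After component 2 (R=0.9429): product = 0.8967
R_sys = 0.8967

0.8967


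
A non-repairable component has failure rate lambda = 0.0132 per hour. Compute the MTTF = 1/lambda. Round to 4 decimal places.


lambda = 0.0132
MTTF = 1 / 0.0132
MTTF = 75.7576

75.7576


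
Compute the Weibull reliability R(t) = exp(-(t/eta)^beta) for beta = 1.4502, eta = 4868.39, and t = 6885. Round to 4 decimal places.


beta = 1.4502, eta = 4868.39, t = 6885
t/eta = 6885 / 4868.39 = 1.4142
(t/eta)^beta = 1.4142^1.4502 = 1.653
R(t) = exp(-1.653)
R(t) = 0.1915

0.1915


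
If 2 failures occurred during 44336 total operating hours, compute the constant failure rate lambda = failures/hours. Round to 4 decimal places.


failures = 2
total_hours = 44336
lambda = 2 / 44336
lambda = 0.0

0.0


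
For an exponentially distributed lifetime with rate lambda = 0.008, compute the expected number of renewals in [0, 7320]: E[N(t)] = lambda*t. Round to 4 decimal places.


lambda = 0.008
t = 7320
E[N(t)] = lambda * t
E[N(t)] = 0.008 * 7320
E[N(t)] = 58.56

58.56


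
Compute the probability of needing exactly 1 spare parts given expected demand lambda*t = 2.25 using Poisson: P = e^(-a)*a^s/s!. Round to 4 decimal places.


a = 2.25, s = 1
e^(-a) = e^(-2.25) = 0.1054
a^s = 2.25^1 = 2.25
s! = 1
P = 0.1054 * 2.25 / 1
P = 0.2371

0.2371
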